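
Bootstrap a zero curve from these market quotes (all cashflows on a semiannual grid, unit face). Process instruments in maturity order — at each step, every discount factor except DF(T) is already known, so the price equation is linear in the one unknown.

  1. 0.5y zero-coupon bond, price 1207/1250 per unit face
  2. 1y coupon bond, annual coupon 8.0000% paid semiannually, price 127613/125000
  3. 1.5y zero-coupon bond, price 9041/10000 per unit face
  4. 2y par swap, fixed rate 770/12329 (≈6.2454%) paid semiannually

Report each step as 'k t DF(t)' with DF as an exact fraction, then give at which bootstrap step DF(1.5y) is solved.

step 1 [0.5y] zero: DF = P = 1207/1250 ≈ 0.965600
step 2 [1y] bond c/2=1/25: DF=(127613/125000 − 1/25·(0.965600))/(1+1/25) = 1889/2000 ≈ 0.944500
step 3 [1.5y] zero: DF = P = 9041/10000 ≈ 0.904100
step 4 [2y] swap r/2=385/12329: DF=(1 − 385/12329·(0.965600+0.944500+0.904100))/(1+385/12329) = 1769/2000 ≈ 0.884500

1 1/2 1207/1250
2 1 1889/2000
3 3/2 9041/10000
4 2 1769/2000
DF(1.5y) is solved at step 3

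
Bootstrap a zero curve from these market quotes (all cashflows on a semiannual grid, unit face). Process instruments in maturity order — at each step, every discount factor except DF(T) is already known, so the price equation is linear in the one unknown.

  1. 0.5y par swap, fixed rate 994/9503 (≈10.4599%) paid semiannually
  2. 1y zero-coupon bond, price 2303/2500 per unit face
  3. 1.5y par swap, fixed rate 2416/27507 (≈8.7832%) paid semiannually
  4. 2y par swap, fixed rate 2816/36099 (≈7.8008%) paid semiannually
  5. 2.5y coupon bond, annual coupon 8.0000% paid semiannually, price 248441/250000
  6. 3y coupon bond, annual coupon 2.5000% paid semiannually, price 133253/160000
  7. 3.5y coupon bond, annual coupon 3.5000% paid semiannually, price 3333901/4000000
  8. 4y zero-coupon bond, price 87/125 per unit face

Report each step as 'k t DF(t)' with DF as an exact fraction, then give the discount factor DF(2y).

step 1 [0.5y] swap r/2=497/9503: DF=(1 − 497/9503·(0))/(1+497/9503) = 9503/10000 ≈ 0.950300
step 2 [1y] zero: DF = P = 2303/2500 ≈ 0.921200
step 3 [1.5y] swap r/2=1208/27507: DF=(1 − 1208/27507·(0.950300+0.921200))/(1+1208/27507) = 1099/1250 ≈ 0.879200
step 4 [2y] swap r/2=1408/36099: DF=(1 − 1408/36099·(0.950300+0.921200+0.879200))/(1+1408/36099) = 537/625 ≈ 0.859200
step 5 [2.5y] bond c/2=1/25: DF=(248441/250000 − 1/25·(0.950300+0.921200+0.879200+0.859200))/(1+1/25) = 8167/10000 ≈ 0.816700
step 6 [3y] bond c/2=1/80: DF=(133253/160000 − 1/80·(0.950300+0.921200+0.879200+0.859200+0.816700))/(1+1/80) = 7679/10000 ≈ 0.767900
step 7 [3.5y] bond c/2=7/400: DF=(3333901/4000000 − 7/400·(0.950300+0.921200+0.879200+0.859200+0.816700+0.767900))/(1+7/400) = 3649/5000 ≈ 0.729800
step 8 [4y] zero: DF = P = 87/125 ≈ 0.696000

1 1/2 9503/10000
2 1 2303/2500
3 3/2 1099/1250
4 2 537/625
5 5/2 8167/10000
6 3 7679/10000
7 7/2 3649/5000
8 4 87/125
DF(2y) = 537/625 ≈ 0.859200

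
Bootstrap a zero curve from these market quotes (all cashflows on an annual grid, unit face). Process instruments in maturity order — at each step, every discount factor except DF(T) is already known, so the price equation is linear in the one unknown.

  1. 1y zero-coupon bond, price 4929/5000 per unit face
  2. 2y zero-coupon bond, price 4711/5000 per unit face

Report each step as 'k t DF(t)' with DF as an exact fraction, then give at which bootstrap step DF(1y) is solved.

1 1 4929/5000
2 2 4711/5000
DF(1y) is solved at step 1

step 1 [1y] zero: DF = P = 4929/5000 ≈ 0.985800
step 2 [2y] zero: DF = P = 4711/5000 ≈ 0.942200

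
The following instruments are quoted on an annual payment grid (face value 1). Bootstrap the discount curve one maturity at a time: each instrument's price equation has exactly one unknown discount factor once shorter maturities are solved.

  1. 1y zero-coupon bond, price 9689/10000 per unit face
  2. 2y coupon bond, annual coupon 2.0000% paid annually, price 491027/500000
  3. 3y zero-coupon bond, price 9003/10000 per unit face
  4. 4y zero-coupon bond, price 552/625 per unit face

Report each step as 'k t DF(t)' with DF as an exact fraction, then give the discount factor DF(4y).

1 1 9689/10000
2 2 4719/5000
3 3 9003/10000
4 4 552/625
DF(4y) = 552/625 ≈ 0.883200

step 1 [1y] zero: DF = P = 9689/10000 ≈ 0.968900
step 2 [2y] bond c/1=1/50: DF=(491027/500000 − 1/50·(0.968900))/(1+1/50) = 4719/5000 ≈ 0.943800
step 3 [3y] zero: DF = P = 9003/10000 ≈ 0.900300
step 4 [4y] zero: DF = P = 552/625 ≈ 0.883200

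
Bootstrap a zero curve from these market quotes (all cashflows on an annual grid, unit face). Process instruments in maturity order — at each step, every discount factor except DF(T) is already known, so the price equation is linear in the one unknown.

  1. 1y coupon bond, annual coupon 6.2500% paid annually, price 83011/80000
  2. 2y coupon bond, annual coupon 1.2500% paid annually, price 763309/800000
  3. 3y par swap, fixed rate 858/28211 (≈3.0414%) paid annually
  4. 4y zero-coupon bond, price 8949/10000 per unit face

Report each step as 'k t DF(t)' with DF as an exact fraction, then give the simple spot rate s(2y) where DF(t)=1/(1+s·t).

1 1 4883/5000
2 2 9303/10000
3 3 4571/5000
4 4 8949/10000
s(2y) = (1/(9303/10000) − 1)/(2) = 697/18606 ≈ 3.7461%

step 1 [1y] bond c/1=1/16: DF=(83011/80000 − 1/16·(0))/(1+1/16) = 4883/5000 ≈ 0.976600
step 2 [2y] bond c/1=1/80: DF=(763309/800000 − 1/80·(0.976600))/(1+1/80) = 9303/10000 ≈ 0.930300
step 3 [3y] swap r/1=858/28211: DF=(1 − 858/28211·(0.976600+0.930300))/(1+858/28211) = 4571/5000 ≈ 0.914200
step 4 [4y] zero: DF = P = 8949/10000 ≈ 0.894900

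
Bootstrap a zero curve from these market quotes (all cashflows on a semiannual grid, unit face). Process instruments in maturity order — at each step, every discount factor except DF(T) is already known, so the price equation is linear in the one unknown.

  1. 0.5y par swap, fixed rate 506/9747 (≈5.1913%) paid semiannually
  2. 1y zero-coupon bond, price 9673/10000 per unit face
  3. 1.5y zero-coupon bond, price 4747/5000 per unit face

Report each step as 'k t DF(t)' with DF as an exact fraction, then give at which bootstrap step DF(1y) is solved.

1 1/2 9747/10000
2 1 9673/10000
3 3/2 4747/5000
DF(1y) is solved at step 2

step 1 [0.5y] swap r/2=253/9747: DF=(1 − 253/9747·(0))/(1+253/9747) = 9747/10000 ≈ 0.974700
step 2 [1y] zero: DF = P = 9673/10000 ≈ 0.967300
step 3 [1.5y] zero: DF = P = 4747/5000 ≈ 0.949400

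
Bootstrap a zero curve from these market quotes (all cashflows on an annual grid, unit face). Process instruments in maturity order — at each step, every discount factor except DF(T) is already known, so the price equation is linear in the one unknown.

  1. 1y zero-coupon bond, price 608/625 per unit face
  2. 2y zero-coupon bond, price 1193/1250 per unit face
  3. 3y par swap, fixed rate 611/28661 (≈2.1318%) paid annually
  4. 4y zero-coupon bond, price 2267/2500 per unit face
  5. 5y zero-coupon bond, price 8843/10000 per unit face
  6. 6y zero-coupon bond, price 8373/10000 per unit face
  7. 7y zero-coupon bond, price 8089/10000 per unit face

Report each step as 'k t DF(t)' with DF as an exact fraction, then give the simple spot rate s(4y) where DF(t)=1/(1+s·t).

1 1 608/625
2 2 1193/1250
3 3 9389/10000
4 4 2267/2500
5 5 8843/10000
6 6 8373/10000
7 7 8089/10000
s(4y) = (1/(2267/2500) − 1)/(4) = 233/9068 ≈ 2.5695%

step 1 [1y] zero: DF = P = 608/625 ≈ 0.972800
step 2 [2y] zero: DF = P = 1193/1250 ≈ 0.954400
step 3 [3y] swap r/1=611/28661: DF=(1 − 611/28661·(0.972800+0.954400))/(1+611/28661) = 9389/10000 ≈ 0.938900
step 4 [4y] zero: DF = P = 2267/2500 ≈ 0.906800
step 5 [5y] zero: DF = P = 8843/10000 ≈ 0.884300
step 6 [6y] zero: DF = P = 8373/10000 ≈ 0.837300
step 7 [7y] zero: DF = P = 8089/10000 ≈ 0.808900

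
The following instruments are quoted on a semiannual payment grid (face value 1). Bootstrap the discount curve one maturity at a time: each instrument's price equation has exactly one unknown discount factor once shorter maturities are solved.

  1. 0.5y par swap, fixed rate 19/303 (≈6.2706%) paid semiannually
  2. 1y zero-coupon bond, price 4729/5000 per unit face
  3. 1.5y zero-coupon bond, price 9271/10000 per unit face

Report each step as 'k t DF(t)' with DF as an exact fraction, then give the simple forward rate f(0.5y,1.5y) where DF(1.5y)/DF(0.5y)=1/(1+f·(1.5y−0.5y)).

1 1/2 606/625
2 1 4729/5000
3 3/2 9271/10000
f(0.5y,1.5y) = ((606/625)/(9271/10000) − 1)/(1) = 425/9271 ≈ 4.5842%

step 1 [0.5y] swap r/2=19/606: DF=(1 − 19/606·(0))/(1+19/606) = 606/625 ≈ 0.969600
step 2 [1y] zero: DF = P = 4729/5000 ≈ 0.945800
step 3 [1.5y] zero: DF = P = 9271/10000 ≈ 0.927100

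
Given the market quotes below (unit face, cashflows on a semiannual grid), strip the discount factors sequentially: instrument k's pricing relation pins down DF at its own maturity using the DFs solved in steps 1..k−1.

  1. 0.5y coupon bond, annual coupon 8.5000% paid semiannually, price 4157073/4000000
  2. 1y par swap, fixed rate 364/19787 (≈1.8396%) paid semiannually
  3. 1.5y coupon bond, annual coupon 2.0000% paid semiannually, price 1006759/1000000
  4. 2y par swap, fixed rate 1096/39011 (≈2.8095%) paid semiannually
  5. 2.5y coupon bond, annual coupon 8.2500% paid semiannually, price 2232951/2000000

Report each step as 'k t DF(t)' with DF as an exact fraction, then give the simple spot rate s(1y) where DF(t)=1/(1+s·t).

1 1/2 9969/10000
2 1 4909/5000
3 3/2 2443/2500
4 2 2363/2500
5 5/2 9177/10000
s(1y) = (1/(4909/5000) − 1)/(1) = 91/4909 ≈ 1.8537%

step 1 [0.5y] bond c/2=17/400: DF=(4157073/4000000 − 17/400·(0))/(1+17/400) = 9969/10000 ≈ 0.996900
step 2 [1y] swap r/2=182/19787: DF=(1 − 182/19787·(0.996900))/(1+182/19787) = 4909/5000 ≈ 0.981800
step 3 [1.5y] bond c/2=1/100: DF=(1006759/1000000 − 1/100·(0.996900+0.981800))/(1+1/100) = 2443/2500 ≈ 0.977200
step 4 [2y] swap r/2=548/39011: DF=(1 − 548/39011·(0.996900+0.981800+0.977200))/(1+548/39011) = 2363/2500 ≈ 0.945200
step 5 [2.5y] bond c/2=33/800: DF=(2232951/2000000 − 33/800·(0.996900+0.981800+0.977200+0.945200))/(1+33/800) = 9177/10000 ≈ 0.917700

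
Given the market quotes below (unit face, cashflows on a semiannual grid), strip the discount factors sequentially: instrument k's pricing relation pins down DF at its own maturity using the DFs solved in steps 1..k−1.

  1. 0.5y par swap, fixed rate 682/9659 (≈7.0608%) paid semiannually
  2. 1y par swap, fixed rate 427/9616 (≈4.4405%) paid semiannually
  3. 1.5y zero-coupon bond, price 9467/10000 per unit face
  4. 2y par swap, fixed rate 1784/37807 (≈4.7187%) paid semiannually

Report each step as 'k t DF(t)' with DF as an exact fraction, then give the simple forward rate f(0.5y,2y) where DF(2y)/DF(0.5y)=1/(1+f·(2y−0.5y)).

step 1 [0.5y] swap r/2=341/9659: DF=(1 − 341/9659·(0))/(1+341/9659) = 9659/10000 ≈ 0.965900
step 2 [1y] swap r/2=427/19232: DF=(1 − 427/19232·(0.965900))/(1+427/19232) = 9573/10000 ≈ 0.957300
step 3 [1.5y] zero: DF = P = 9467/10000 ≈ 0.946700
step 4 [2y] swap r/2=892/37807: DF=(1 − 892/37807·(0.965900+0.957300+0.946700))/(1+892/37807) = 2277/2500 ≈ 0.910800

1 1/2 9659/10000
2 1 9573/10000
3 3/2 9467/10000
4 2 2277/2500
f(0.5y,2y) = ((9659/10000)/(2277/2500) − 1)/(3/2) = 551/13662 ≈ 4.0331%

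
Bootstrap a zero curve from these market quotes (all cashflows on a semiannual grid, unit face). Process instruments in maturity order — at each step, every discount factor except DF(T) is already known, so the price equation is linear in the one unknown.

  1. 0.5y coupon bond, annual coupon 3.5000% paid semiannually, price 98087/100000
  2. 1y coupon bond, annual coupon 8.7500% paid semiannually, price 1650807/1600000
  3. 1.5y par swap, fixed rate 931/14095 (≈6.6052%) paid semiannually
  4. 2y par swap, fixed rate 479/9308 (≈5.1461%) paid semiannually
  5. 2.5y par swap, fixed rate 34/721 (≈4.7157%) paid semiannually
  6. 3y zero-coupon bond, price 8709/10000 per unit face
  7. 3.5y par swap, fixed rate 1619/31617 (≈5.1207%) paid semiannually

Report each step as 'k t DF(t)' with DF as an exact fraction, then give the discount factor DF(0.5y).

1 1/2 241/250
2 1 9481/10000
3 3/2 9069/10000
4 2 4521/5000
5 5/2 557/625
6 3 8709/10000
7 7/2 8381/10000
DF(0.5y) = 241/250 ≈ 0.964000

step 1 [0.5y] bond c/2=7/400: DF=(98087/100000 − 7/400·(0))/(1+7/400) = 241/250 ≈ 0.964000
step 2 [1y] bond c/2=7/160: DF=(1650807/1600000 − 7/160·(0.964000))/(1+7/160) = 9481/10000 ≈ 0.948100
step 3 [1.5y] swap r/2=931/28190: DF=(1 − 931/28190·(0.964000+0.948100))/(1+931/28190) = 9069/10000 ≈ 0.906900
step 4 [2y] swap r/2=479/18616: DF=(1 − 479/18616·(0.964000+0.948100+0.906900))/(1+479/18616) = 4521/5000 ≈ 0.904200
step 5 [2.5y] swap r/2=17/721: DF=(1 − 17/721·(0.964000+0.948100+0.906900+0.904200))/(1+17/721) = 557/625 ≈ 0.891200
step 6 [3y] zero: DF = P = 8709/10000 ≈ 0.870900
step 7 [3.5y] swap r/2=1619/63234: DF=(1 − 1619/63234·(0.964000+0.948100+0.906900+0.904200+0.891200+0.870900))/(1+1619/63234) = 8381/10000 ≈ 0.838100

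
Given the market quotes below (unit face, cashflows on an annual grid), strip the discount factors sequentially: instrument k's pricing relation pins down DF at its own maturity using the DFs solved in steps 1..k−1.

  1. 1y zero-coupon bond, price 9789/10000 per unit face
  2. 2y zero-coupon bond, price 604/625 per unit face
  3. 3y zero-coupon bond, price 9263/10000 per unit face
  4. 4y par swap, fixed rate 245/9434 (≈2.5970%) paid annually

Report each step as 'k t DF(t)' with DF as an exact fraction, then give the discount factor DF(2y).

1 1 9789/10000
2 2 604/625
3 3 9263/10000
4 4 451/500
DF(2y) = 604/625 ≈ 0.966400

step 1 [1y] zero: DF = P = 9789/10000 ≈ 0.978900
step 2 [2y] zero: DF = P = 604/625 ≈ 0.966400
step 3 [3y] zero: DF = P = 9263/10000 ≈ 0.926300
step 4 [4y] swap r/1=245/9434: DF=(1 − 245/9434·(0.978900+0.966400+0.926300))/(1+245/9434) = 451/500 ≈ 0.902000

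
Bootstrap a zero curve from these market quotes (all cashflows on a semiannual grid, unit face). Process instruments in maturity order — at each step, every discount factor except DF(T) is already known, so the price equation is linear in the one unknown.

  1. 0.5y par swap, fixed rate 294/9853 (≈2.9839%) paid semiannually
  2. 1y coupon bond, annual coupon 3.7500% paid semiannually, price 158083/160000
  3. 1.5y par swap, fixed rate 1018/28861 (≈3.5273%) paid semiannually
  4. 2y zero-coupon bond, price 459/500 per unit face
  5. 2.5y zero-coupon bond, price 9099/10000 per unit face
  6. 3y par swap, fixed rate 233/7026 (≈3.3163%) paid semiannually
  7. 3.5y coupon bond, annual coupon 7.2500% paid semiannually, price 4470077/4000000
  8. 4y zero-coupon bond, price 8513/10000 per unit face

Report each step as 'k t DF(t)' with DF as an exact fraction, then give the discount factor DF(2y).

1 1/2 9853/10000
2 1 9517/10000
3 3/2 9491/10000
4 2 459/500
5 5/2 9099/10000
6 3 2267/2500
7 7/2 4409/5000
8 4 8513/10000
DF(2y) = 459/500 ≈ 0.918000

step 1 [0.5y] swap r/2=147/9853: DF=(1 − 147/9853·(0))/(1+147/9853) = 9853/10000 ≈ 0.985300
step 2 [1y] bond c/2=3/160: DF=(158083/160000 − 3/160·(0.985300))/(1+3/160) = 9517/10000 ≈ 0.951700
step 3 [1.5y] swap r/2=509/28861: DF=(1 − 509/28861·(0.985300+0.951700))/(1+509/28861) = 9491/10000 ≈ 0.949100
step 4 [2y] zero: DF = P = 459/500 ≈ 0.918000
step 5 [2.5y] zero: DF = P = 9099/10000 ≈ 0.909900
step 6 [3y] swap r/2=233/14052: DF=(1 − 233/14052·(0.985300+0.951700+0.949100+0.918000+0.909900))/(1+233/14052) = 2267/2500 ≈ 0.906800
step 7 [3.5y] bond c/2=29/800: DF=(4470077/4000000 − 29/800·(0.985300+0.951700+0.949100+0.918000+0.909900+0.906800))/(1+29/800) = 4409/5000 ≈ 0.881800
step 8 [4y] zero: DF = P = 8513/10000 ≈ 0.851300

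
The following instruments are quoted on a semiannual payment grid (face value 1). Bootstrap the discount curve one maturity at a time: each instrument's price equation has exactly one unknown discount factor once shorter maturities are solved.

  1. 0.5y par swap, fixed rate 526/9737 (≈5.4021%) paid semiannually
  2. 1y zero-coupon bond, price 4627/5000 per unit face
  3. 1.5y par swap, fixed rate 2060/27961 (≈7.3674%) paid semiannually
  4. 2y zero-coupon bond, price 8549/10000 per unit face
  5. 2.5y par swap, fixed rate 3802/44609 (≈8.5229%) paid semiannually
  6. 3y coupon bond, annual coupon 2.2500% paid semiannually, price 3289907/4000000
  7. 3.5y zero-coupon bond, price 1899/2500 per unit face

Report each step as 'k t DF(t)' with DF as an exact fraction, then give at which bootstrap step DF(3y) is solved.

1 1/2 9737/10000
2 1 4627/5000
3 3/2 897/1000
4 2 8549/10000
5 5/2 8099/10000
6 3 7637/10000
7 7/2 1899/2500
DF(3y) is solved at step 6

step 1 [0.5y] swap r/2=263/9737: DF=(1 − 263/9737·(0))/(1+263/9737) = 9737/10000 ≈ 0.973700
step 2 [1y] zero: DF = P = 4627/5000 ≈ 0.925400
step 3 [1.5y] swap r/2=1030/27961: DF=(1 − 1030/27961·(0.973700+0.925400))/(1+1030/27961) = 897/1000 ≈ 0.897000
step 4 [2y] zero: DF = P = 8549/10000 ≈ 0.854900
step 5 [2.5y] swap r/2=1901/44609: DF=(1 − 1901/44609·(0.973700+0.925400+0.897000+0.854900))/(1+1901/44609) = 8099/10000 ≈ 0.809900
step 6 [3y] bond c/2=9/800: DF=(3289907/4000000 − 9/800·(0.973700+0.925400+0.897000+0.854900+0.809900))/(1+9/800) = 7637/10000 ≈ 0.763700
step 7 [3.5y] zero: DF = P = 1899/2500 ≈ 0.759600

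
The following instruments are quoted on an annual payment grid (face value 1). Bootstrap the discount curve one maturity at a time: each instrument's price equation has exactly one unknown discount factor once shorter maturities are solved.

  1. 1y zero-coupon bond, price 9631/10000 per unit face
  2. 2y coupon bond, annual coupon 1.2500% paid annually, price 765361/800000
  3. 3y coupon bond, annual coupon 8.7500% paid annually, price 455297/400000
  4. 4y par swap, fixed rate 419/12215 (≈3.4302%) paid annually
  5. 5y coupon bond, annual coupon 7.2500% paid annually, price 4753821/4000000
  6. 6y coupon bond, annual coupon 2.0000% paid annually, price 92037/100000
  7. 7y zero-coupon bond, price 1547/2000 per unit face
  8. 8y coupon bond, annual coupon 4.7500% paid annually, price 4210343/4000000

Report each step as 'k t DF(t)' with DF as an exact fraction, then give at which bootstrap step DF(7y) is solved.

step 1 [1y] zero: DF = P = 9631/10000 ≈ 0.963100
step 2 [2y] bond c/1=1/80: DF=(765361/800000 − 1/80·(0.963100))/(1+1/80) = 933/1000 ≈ 0.933000
step 3 [3y] bond c/1=7/80: DF=(455297/400000 − 7/80·(0.963100+0.933000))/(1+7/80) = 8941/10000 ≈ 0.894100
step 4 [4y] swap r/1=419/12215: DF=(1 − 419/12215·(0.963100+0.933000+0.894100))/(1+419/12215) = 8743/10000 ≈ 0.874300
step 5 [5y] bond c/1=29/400: DF=(4753821/4000000 − 29/400·(0.963100+0.933000+0.894100+0.874300))/(1+29/400) = 2151/2500 ≈ 0.860400
step 6 [6y] bond c/1=1/50: DF=(92037/100000 − 1/50·(0.963100+0.933000+0.894100+0.874300+0.860400))/(1+1/50) = 1017/1250 ≈ 0.813600
step 7 [7y] zero: DF = P = 1547/2000 ≈ 0.773500
step 8 [8y] bond c/1=19/400: DF=(4210343/4000000 − 19/400·(0.963100+0.933000+0.894100+0.874300+0.860400+0.813600+0.773500))/(1+19/400) = 7277/10000 ≈ 0.727700

1 1 9631/10000
2 2 933/1000
3 3 8941/10000
4 4 8743/10000
5 5 2151/2500
6 6 1017/1250
7 7 1547/2000
8 8 7277/10000
DF(7y) is solved at step 7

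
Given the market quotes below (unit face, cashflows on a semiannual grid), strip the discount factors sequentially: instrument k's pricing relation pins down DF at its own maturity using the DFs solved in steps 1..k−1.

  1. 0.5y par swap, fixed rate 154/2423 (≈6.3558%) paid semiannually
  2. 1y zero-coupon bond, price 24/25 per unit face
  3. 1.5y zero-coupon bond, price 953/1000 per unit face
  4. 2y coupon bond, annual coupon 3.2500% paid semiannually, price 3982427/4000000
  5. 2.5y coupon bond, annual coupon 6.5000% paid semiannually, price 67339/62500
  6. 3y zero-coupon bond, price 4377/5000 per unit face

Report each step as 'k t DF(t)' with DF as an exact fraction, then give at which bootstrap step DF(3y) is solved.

1 1/2 2423/2500
2 1 24/25
3 3/2 953/1000
4 2 1167/1250
5 5/2 4617/5000
6 3 4377/5000
DF(3y) is solved at step 6

step 1 [0.5y] swap r/2=77/2423: DF=(1 − 77/2423·(0))/(1+77/2423) = 2423/2500 ≈ 0.969200
step 2 [1y] zero: DF = P = 24/25 ≈ 0.960000
step 3 [1.5y] zero: DF = P = 953/1000 ≈ 0.953000
step 4 [2y] bond c/2=13/800: DF=(3982427/4000000 − 13/800·(0.969200+0.960000+0.953000))/(1+13/800) = 1167/1250 ≈ 0.933600
step 5 [2.5y] bond c/2=13/400: DF=(67339/62500 − 13/400·(0.969200+0.960000+0.953000+0.933600))/(1+13/400) = 4617/5000 ≈ 0.923400
step 6 [3y] zero: DF = P = 4377/5000 ≈ 0.875400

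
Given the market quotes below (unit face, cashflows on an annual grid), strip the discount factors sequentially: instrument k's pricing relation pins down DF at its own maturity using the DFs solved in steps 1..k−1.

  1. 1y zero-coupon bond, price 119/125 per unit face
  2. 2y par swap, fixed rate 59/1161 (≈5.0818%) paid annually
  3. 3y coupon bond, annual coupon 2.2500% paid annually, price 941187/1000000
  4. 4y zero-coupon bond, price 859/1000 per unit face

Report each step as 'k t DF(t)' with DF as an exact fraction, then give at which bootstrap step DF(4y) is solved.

1 1 119/125
2 2 566/625
3 3 2199/2500
4 4 859/1000
DF(4y) is solved at step 4

step 1 [1y] zero: DF = P = 119/125 ≈ 0.952000
step 2 [2y] swap r/1=59/1161: DF=(1 − 59/1161·(0.952000))/(1+59/1161) = 566/625 ≈ 0.905600
step 3 [3y] bond c/1=9/400: DF=(941187/1000000 − 9/400·(0.952000+0.905600))/(1+9/400) = 2199/2500 ≈ 0.879600
step 4 [4y] zero: DF = P = 859/1000 ≈ 0.859000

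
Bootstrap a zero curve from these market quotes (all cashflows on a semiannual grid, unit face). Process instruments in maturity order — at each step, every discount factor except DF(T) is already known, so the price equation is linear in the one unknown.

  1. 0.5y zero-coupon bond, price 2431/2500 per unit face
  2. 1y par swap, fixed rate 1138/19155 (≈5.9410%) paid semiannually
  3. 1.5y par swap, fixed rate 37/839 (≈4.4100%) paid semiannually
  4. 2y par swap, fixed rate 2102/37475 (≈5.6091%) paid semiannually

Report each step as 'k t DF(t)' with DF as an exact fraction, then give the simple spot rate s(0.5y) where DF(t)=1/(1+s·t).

step 1 [0.5y] zero: DF = P = 2431/2500 ≈ 0.972400
step 2 [1y] swap r/2=569/19155: DF=(1 − 569/19155·(0.972400))/(1+569/19155) = 9431/10000 ≈ 0.943100
step 3 [1.5y] swap r/2=37/1678: DF=(1 − 37/1678·(0.972400+0.943100))/(1+37/1678) = 9371/10000 ≈ 0.937100
step 4 [2y] swap r/2=1051/37475: DF=(1 − 1051/37475·(0.972400+0.943100+0.937100))/(1+1051/37475) = 8949/10000 ≈ 0.894900

1 1/2 2431/2500
2 1 9431/10000
3 3/2 9371/10000
4 2 8949/10000
s(0.5y) = (1/(2431/2500) − 1)/(1/2) = 138/2431 ≈ 5.6767%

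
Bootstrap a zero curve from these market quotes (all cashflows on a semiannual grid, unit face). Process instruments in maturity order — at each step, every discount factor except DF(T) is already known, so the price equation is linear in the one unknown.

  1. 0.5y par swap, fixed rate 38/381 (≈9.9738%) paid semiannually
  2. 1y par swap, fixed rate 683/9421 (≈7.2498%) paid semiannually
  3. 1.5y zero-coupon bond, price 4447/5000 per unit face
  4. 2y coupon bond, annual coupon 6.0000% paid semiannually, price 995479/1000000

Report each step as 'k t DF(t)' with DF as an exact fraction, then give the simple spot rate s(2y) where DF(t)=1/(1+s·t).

1 1/2 381/400
2 1 9317/10000
3 3/2 4447/5000
4 2 8857/10000
s(2y) = (1/(8857/10000) − 1)/(2) = 1143/17714 ≈ 6.4525%

step 1 [0.5y] swap r/2=19/381: DF=(1 − 19/381·(0))/(1+19/381) = 381/400 ≈ 0.952500
step 2 [1y] swap r/2=683/18842: DF=(1 − 683/18842·(0.952500))/(1+683/18842) = 9317/10000 ≈ 0.931700
step 3 [1.5y] zero: DF = P = 4447/5000 ≈ 0.889400
step 4 [2y] bond c/2=3/100: DF=(995479/1000000 − 3/100·(0.952500+0.931700+0.889400))/(1+3/100) = 8857/10000 ≈ 0.885700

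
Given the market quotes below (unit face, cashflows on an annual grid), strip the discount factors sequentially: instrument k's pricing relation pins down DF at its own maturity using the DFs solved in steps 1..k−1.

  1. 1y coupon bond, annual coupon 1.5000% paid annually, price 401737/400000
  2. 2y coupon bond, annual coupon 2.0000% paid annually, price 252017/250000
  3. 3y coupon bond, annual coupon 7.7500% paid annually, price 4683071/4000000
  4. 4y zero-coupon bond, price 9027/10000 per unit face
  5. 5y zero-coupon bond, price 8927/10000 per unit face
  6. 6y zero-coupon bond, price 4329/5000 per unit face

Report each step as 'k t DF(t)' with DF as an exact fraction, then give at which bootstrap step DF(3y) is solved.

1 1 1979/2000
2 2 9689/10000
3 3 9457/10000
4 4 9027/10000
5 5 8927/10000
6 6 4329/5000
DF(3y) is solved at step 3

step 1 [1y] bond c/1=3/200: DF=(401737/400000 − 3/200·(0))/(1+3/200) = 1979/2000 ≈ 0.989500
step 2 [2y] bond c/1=1/50: DF=(252017/250000 − 1/50·(0.989500))/(1+1/50) = 9689/10000 ≈ 0.968900
step 3 [3y] bond c/1=31/400: DF=(4683071/4000000 − 31/400·(0.989500+0.968900))/(1+31/400) = 9457/10000 ≈ 0.945700
step 4 [4y] zero: DF = P = 9027/10000 ≈ 0.902700
step 5 [5y] zero: DF = P = 8927/10000 ≈ 0.892700
step 6 [6y] zero: DF = P = 4329/5000 ≈ 0.865800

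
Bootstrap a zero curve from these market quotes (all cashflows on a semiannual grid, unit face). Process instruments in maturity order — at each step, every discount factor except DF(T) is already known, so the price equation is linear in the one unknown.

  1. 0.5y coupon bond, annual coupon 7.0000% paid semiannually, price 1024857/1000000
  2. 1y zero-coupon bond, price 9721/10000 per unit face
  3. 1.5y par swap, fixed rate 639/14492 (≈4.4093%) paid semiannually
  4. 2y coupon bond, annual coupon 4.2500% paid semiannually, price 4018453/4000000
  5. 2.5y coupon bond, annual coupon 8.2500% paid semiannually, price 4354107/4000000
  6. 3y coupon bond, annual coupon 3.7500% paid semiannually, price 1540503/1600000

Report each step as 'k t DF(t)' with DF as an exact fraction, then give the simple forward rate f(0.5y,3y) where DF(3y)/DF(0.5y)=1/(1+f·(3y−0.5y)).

step 1 [0.5y] bond c/2=7/200: DF=(1024857/1000000 − 7/200·(0))/(1+7/200) = 4951/5000 ≈ 0.990200
step 2 [1y] zero: DF = P = 9721/10000 ≈ 0.972100
step 3 [1.5y] swap r/2=639/28984: DF=(1 − 639/28984·(0.990200+0.972100))/(1+639/28984) = 9361/10000 ≈ 0.936100
step 4 [2y] bond c/2=17/800: DF=(4018453/4000000 − 17/800·(0.990200+0.972100+0.936100))/(1+17/800) = 4617/5000 ≈ 0.923400
step 5 [2.5y] bond c/2=33/800: DF=(4354107/4000000 − 33/800·(0.990200+0.972100+0.936100+0.923400))/(1+33/800) = 447/500 ≈ 0.894000
step 6 [3y] bond c/2=3/160: DF=(1540503/1600000 − 3/160·(0.990200+0.972100+0.936100+0.923400+0.894000))/(1+3/160) = 8583/10000 ≈ 0.858300

1 1/2 4951/5000
2 1 9721/10000
3 3/2 9361/10000
4 2 4617/5000
5 5/2 447/500
6 3 8583/10000
f(0.5y,3y) = ((4951/5000)/(8583/10000) − 1)/(5/2) = 2638/42915 ≈ 6.1470%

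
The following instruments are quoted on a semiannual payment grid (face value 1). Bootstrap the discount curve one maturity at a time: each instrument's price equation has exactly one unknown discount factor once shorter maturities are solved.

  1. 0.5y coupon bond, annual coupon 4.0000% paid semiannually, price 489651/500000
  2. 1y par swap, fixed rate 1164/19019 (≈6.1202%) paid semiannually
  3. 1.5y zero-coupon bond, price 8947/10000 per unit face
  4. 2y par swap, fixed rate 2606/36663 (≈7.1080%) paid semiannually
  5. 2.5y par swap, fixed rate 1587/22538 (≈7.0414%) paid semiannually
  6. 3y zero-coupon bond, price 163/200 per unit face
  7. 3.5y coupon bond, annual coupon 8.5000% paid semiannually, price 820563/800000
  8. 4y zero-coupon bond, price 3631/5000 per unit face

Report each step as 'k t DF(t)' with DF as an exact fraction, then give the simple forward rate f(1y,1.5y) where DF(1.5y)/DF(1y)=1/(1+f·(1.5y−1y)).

step 1 [0.5y] bond c/2=1/50: DF=(489651/500000 − 1/50·(0))/(1+1/50) = 9601/10000 ≈ 0.960100
step 2 [1y] swap r/2=582/19019: DF=(1 − 582/19019·(0.960100))/(1+582/19019) = 4709/5000 ≈ 0.941800
step 3 [1.5y] zero: DF = P = 8947/10000 ≈ 0.894700
step 4 [2y] swap r/2=1303/36663: DF=(1 − 1303/36663·(0.960100+0.941800+0.894700))/(1+1303/36663) = 8697/10000 ≈ 0.869700
step 5 [2.5y] swap r/2=1587/45076: DF=(1 − 1587/45076·(0.960100+0.941800+0.894700+0.869700))/(1+1587/45076) = 8413/10000 ≈ 0.841300
step 6 [3y] zero: DF = P = 163/200 ≈ 0.815000
step 7 [3.5y] bond c/2=17/400: DF=(820563/800000 − 17/400·(0.960100+0.941800+0.894700+0.869700+0.841300+0.815000))/(1+17/400) = 7669/10000 ≈ 0.766900
step 8 [4y] zero: DF = P = 3631/5000 ≈ 0.726200

1 1/2 9601/10000
2 1 4709/5000
3 3/2 8947/10000
4 2 8697/10000
5 5/2 8413/10000
6 3 163/200
7 7/2 7669/10000
8 4 3631/5000
f(1y,1.5y) = ((4709/5000)/(8947/10000) − 1)/(1/2) = 942/8947 ≈ 10.5287%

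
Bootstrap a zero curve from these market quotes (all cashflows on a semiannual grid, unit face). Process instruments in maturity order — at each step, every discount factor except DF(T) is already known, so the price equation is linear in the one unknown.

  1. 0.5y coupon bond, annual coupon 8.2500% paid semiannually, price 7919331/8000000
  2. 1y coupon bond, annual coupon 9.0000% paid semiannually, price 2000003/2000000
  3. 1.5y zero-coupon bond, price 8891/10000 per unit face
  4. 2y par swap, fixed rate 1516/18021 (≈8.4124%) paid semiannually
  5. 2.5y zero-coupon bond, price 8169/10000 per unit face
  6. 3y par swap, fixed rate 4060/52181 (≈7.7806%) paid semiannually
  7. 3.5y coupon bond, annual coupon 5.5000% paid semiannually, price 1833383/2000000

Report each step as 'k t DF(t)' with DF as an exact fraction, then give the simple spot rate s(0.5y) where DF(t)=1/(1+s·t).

step 1 [0.5y] bond c/2=33/800: DF=(7919331/8000000 − 33/800·(0))/(1+33/800) = 9507/10000 ≈ 0.950700
step 2 [1y] bond c/2=9/200: DF=(2000003/2000000 − 9/200·(0.950700))/(1+9/200) = 229/250 ≈ 0.916000
step 3 [1.5y] zero: DF = P = 8891/10000 ≈ 0.889100
step 4 [2y] swap r/2=758/18021: DF=(1 − 758/18021·(0.950700+0.916000+0.889100))/(1+758/18021) = 2121/2500 ≈ 0.848400
step 5 [2.5y] zero: DF = P = 8169/10000 ≈ 0.816900
step 6 [3y] swap r/2=2030/52181: DF=(1 − 2030/52181·(0.950700+0.916000+0.889100+0.848400+0.816900))/(1+2030/52181) = 797/1000 ≈ 0.797000
step 7 [3.5y] bond c/2=11/400: DF=(1833383/2000000 − 11/400·(0.950700+0.916000+0.889100+0.848400+0.816900+0.797000))/(1+11/400) = 301/400 ≈ 0.752500

1 1/2 9507/10000
2 1 229/250
3 3/2 8891/10000
4 2 2121/2500
5 5/2 8169/10000
6 3 797/1000
7 7/2 301/400
s(0.5y) = (1/(9507/10000) − 1)/(1/2) = 986/9507 ≈ 10.3713%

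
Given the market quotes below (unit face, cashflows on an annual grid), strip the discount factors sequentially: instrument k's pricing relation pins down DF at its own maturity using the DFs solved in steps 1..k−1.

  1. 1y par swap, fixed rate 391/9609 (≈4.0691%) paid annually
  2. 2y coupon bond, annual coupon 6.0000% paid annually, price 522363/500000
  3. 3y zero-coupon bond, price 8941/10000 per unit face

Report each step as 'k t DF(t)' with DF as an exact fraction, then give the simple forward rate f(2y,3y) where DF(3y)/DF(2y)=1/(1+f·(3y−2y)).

step 1 [1y] swap r/1=391/9609: DF=(1 − 391/9609·(0))/(1+391/9609) = 9609/10000 ≈ 0.960900
step 2 [2y] bond c/1=3/50: DF=(522363/500000 − 3/50·(0.960900))/(1+3/50) = 582/625 ≈ 0.931200
step 3 [3y] zero: DF = P = 8941/10000 ≈ 0.894100

1 1 9609/10000
2 2 582/625
3 3 8941/10000
f(2y,3y) = ((582/625)/(8941/10000) − 1)/(1) = 371/8941 ≈ 4.1494%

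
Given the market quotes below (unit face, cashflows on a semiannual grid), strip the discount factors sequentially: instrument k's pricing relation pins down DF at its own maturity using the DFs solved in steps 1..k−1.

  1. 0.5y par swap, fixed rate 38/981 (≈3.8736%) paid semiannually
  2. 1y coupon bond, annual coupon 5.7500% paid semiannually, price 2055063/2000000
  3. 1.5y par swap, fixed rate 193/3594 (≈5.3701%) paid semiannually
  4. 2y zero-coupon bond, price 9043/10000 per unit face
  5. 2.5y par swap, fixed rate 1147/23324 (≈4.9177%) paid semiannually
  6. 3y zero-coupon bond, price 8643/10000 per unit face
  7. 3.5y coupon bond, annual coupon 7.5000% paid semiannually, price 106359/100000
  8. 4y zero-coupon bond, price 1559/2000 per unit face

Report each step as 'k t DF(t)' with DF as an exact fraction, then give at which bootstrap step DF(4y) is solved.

step 1 [0.5y] swap r/2=19/981: DF=(1 − 19/981·(0))/(1+19/981) = 981/1000 ≈ 0.981000
step 2 [1y] bond c/2=23/800: DF=(2055063/2000000 − 23/800·(0.981000))/(1+23/800) = 4857/5000 ≈ 0.971400
step 3 [1.5y] swap r/2=193/7188: DF=(1 − 193/7188·(0.981000+0.971400))/(1+193/7188) = 2307/2500 ≈ 0.922800
step 4 [2y] zero: DF = P = 9043/10000 ≈ 0.904300
step 5 [2.5y] swap r/2=1147/46648: DF=(1 − 1147/46648·(0.981000+0.971400+0.922800+0.904300))/(1+1147/46648) = 8853/10000 ≈ 0.885300
step 6 [3y] zero: DF = P = 8643/10000 ≈ 0.864300
step 7 [3.5y] bond c/2=3/80: DF=(106359/100000 − 3/80·(0.981000+0.971400+0.922800+0.904300+0.885300+0.864300))/(1+3/80) = 8253/10000 ≈ 0.825300
step 8 [4y] zero: DF = P = 1559/2000 ≈ 0.779500

1 1/2 981/1000
2 1 4857/5000
3 3/2 2307/2500
4 2 9043/10000
5 5/2 8853/10000
6 3 8643/10000
7 7/2 8253/10000
8 4 1559/2000
DF(4y) is solved at step 8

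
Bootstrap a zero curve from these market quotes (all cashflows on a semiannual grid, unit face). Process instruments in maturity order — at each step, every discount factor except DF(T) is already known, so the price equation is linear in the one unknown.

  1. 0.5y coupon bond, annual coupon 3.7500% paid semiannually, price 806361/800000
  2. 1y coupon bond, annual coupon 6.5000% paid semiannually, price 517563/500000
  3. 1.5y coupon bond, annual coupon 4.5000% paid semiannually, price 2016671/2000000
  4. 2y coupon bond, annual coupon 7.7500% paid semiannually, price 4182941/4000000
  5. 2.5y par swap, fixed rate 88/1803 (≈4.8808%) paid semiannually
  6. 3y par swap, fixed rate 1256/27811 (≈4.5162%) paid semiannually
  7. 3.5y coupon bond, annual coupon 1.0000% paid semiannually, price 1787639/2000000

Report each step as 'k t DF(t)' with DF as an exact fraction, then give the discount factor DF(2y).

step 1 [0.5y] bond c/2=3/160: DF=(806361/800000 − 3/160·(0))/(1+3/160) = 4947/5000 ≈ 0.989400
step 2 [1y] bond c/2=13/400: DF=(517563/500000 − 13/400·(0.989400))/(1+13/400) = 4857/5000 ≈ 0.971400
step 3 [1.5y] bond c/2=9/400: DF=(2016671/2000000 − 9/400·(0.989400+0.971400))/(1+9/400) = 943/1000 ≈ 0.943000
step 4 [2y] bond c/2=31/800: DF=(4182941/4000000 − 31/800·(0.989400+0.971400+0.943000))/(1+31/800) = 1123/1250 ≈ 0.898400
step 5 [2.5y] swap r/2=44/1803: DF=(1 − 44/1803·(0.989400+0.971400+0.943000+0.898400))/(1+44/1803) = 1107/1250 ≈ 0.885600
step 6 [3y] swap r/2=628/27811: DF=(1 − 628/27811·(0.989400+0.971400+0.943000+0.898400+0.885600))/(1+628/27811) = 1093/1250 ≈ 0.874400
step 7 [3.5y] bond c/2=1/200: DF=(1787639/2000000 − 1/200·(0.989400+0.971400+0.943000+0.898400+0.885600+0.874400))/(1+1/200) = 8617/10000 ≈ 0.861700

1 1/2 4947/5000
2 1 4857/5000
3 3/2 943/1000
4 2 1123/1250
5 5/2 1107/1250
6 3 1093/1250
7 7/2 8617/10000
DF(2y) = 1123/1250 ≈ 0.898400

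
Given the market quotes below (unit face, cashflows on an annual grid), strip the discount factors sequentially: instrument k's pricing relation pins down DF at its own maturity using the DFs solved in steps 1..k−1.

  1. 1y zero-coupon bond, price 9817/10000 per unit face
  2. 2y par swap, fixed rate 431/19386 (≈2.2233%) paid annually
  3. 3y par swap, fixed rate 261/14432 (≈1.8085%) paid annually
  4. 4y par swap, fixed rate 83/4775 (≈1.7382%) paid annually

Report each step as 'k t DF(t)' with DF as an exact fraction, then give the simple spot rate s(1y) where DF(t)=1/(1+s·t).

step 1 [1y] zero: DF = P = 9817/10000 ≈ 0.981700
step 2 [2y] swap r/1=431/19386: DF=(1 − 431/19386·(0.981700))/(1+431/19386) = 9569/10000 ≈ 0.956900
step 3 [3y] swap r/1=261/14432: DF=(1 − 261/14432·(0.981700+0.956900))/(1+261/14432) = 4739/5000 ≈ 0.947800
step 4 [4y] swap r/1=83/4775: DF=(1 − 83/4775·(0.981700+0.956900+0.947800))/(1+83/4775) = 1167/1250 ≈ 0.933600

1 1 9817/10000
2 2 9569/10000
3 3 4739/5000
4 4 1167/1250
s(1y) = (1/(9817/10000) − 1)/(1) = 183/9817 ≈ 1.8641%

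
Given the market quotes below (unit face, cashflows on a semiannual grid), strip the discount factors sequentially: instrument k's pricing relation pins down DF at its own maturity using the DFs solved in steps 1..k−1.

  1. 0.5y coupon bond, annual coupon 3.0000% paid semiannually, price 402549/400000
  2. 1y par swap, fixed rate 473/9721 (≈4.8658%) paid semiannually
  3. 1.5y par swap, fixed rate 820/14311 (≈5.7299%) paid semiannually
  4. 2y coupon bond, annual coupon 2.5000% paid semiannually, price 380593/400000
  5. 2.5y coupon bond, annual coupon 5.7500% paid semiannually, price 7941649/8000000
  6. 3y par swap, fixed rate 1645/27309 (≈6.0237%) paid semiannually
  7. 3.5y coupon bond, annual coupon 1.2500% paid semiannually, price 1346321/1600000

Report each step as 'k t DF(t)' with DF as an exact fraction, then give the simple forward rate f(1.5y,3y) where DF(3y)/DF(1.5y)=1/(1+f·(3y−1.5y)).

1 1/2 1983/2000
2 1 9527/10000
3 3/2 459/500
4 2 2261/2500
5 5/2 8597/10000
6 3 1671/2000
7 7/2 8023/10000
f(1.5y,3y) = ((459/500)/(1671/2000) − 1)/(3/2) = 110/1671 ≈ 6.5829%

step 1 [0.5y] bond c/2=3/200: DF=(402549/400000 − 3/200·(0))/(1+3/200) = 1983/2000 ≈ 0.991500
step 2 [1y] swap r/2=473/19442: DF=(1 − 473/19442·(0.991500))/(1+473/19442) = 9527/10000 ≈ 0.952700
step 3 [1.5y] swap r/2=410/14311: DF=(1 − 410/14311·(0.991500+0.952700))/(1+410/14311) = 459/500 ≈ 0.918000
step 4 [2y] bond c/2=1/80: DF=(380593/400000 − 1/80·(0.991500+0.952700+0.918000))/(1+1/80) = 2261/2500 ≈ 0.904400
step 5 [2.5y] bond c/2=23/800: DF=(7941649/8000000 − 23/800·(0.991500+0.952700+0.918000+0.904400))/(1+23/800) = 8597/10000 ≈ 0.859700
step 6 [3y] swap r/2=1645/54618: DF=(1 − 1645/54618·(0.991500+0.952700+0.918000+0.904400+0.859700))/(1+1645/54618) = 1671/2000 ≈ 0.835500
step 7 [3.5y] bond c/2=1/160: DF=(1346321/1600000 − 1/160·(0.991500+0.952700+0.918000+0.904400+0.859700+0.835500))/(1+1/160) = 8023/10000 ≈ 0.802300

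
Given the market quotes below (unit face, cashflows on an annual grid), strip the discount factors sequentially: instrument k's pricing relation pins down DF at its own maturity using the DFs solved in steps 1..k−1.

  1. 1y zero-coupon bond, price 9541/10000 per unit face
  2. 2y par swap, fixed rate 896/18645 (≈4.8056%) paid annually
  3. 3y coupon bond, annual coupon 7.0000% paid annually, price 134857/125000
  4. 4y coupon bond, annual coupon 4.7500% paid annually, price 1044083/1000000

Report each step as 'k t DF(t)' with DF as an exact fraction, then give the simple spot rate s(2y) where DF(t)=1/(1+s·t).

1 1 9541/10000
2 2 569/625
3 3 8863/10000
4 4 109/125
s(2y) = (1/(569/625) − 1)/(2) = 28/569 ≈ 4.9209%

step 1 [1y] zero: DF = P = 9541/10000 ≈ 0.954100
step 2 [2y] swap r/1=896/18645: DF=(1 − 896/18645·(0.954100))/(1+896/18645) = 569/625 ≈ 0.910400
step 3 [3y] bond c/1=7/100: DF=(134857/125000 − 7/100·(0.954100+0.910400))/(1+7/100) = 8863/10000 ≈ 0.886300
step 4 [4y] bond c/1=19/400: DF=(1044083/1000000 − 19/400·(0.954100+0.910400+0.886300))/(1+19/400) = 109/125 ≈ 0.872000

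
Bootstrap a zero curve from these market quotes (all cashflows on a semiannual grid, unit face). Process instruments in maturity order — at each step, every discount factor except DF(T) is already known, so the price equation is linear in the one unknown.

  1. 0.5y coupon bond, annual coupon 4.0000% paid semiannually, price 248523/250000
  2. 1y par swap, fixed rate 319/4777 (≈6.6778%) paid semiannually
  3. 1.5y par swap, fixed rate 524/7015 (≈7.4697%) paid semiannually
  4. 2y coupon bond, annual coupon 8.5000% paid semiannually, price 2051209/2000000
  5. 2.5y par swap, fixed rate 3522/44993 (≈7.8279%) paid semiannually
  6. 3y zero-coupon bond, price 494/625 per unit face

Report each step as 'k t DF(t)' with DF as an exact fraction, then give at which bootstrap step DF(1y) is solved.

step 1 [0.5y] bond c/2=1/50: DF=(248523/250000 − 1/50·(0))/(1+1/50) = 4873/5000 ≈ 0.974600
step 2 [1y] swap r/2=319/9554: DF=(1 − 319/9554·(0.974600))/(1+319/9554) = 4681/5000 ≈ 0.936200
step 3 [1.5y] swap r/2=262/7015: DF=(1 − 262/7015·(0.974600+0.936200))/(1+262/7015) = 1119/1250 ≈ 0.895200
step 4 [2y] bond c/2=17/400: DF=(2051209/2000000 − 17/400·(0.974600+0.936200+0.895200))/(1+17/400) = 4347/5000 ≈ 0.869400
step 5 [2.5y] swap r/2=1761/44993: DF=(1 − 1761/44993·(0.974600+0.936200+0.895200+0.869400))/(1+1761/44993) = 8239/10000 ≈ 0.823900
step 6 [3y] zero: DF = P = 494/625 ≈ 0.790400

1 1/2 4873/5000
2 1 4681/5000
3 3/2 1119/1250
4 2 4347/5000
5 5/2 8239/10000
6 3 494/625
DF(1y) is solved at step 2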